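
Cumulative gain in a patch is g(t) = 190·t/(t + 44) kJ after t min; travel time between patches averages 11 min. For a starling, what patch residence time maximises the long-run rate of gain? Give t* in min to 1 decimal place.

22.0 min

By the marginal value theorem, leave when the instantaneous gain rate g'(t) equals the habitat-wide average g(t)/(T + t).
g'(t) = 190·44/(t + 44)². Setting 190·44/(t+44)² = 190t/[(t+44)(11+t)] gives 44(11+t) = t(t+44), so t² = 44×11 = 484.
t* = √484 = 22 min.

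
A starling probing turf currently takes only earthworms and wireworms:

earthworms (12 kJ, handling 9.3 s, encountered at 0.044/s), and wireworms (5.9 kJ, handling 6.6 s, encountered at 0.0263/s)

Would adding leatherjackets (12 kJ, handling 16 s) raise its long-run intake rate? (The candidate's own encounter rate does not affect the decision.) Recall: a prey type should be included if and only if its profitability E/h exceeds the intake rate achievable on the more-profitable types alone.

Current rate: (0.044×12 + 0.0263×5.9)/(1 + 0.044×9.3 + 0.0263×6.6) = 0.4316 kJ/s.
leatherjackets: E/h = 12/16 = 0.75 kJ/s.
Since 0.75 > R, including leatherjackets increases the long-run rate.

Yes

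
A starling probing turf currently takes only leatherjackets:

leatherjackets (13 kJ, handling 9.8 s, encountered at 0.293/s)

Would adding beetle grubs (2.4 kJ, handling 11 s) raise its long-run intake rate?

Intake rate on the current diet: R = (0.293×13) / (1 + 0.293×9.8) = 3.809/3.871 = 0.9839 kJ/s.
beetle grubs: E/h = 2.4/11 = 0.2182 kJ/s.
0.2182 < 0.9839, so adding beetle grubs would lower the average — exclude it.

No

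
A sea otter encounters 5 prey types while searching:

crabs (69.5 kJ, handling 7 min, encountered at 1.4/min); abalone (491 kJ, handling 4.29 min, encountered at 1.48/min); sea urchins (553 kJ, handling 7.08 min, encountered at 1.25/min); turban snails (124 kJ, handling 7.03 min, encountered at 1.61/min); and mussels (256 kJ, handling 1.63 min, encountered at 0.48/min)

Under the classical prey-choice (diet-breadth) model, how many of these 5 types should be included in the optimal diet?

2

Rank by E/h (kJ/min): mussels 157, abalone 114, sea urchins 78.1, turban snails 17.6, crabs 9.93. Include each in turn until the next type's E/h falls below the running intake rate.
Rate on top 1: 68.94. abalone: 114 > 68.94 → include.
Rate on top 2: 104.5. sea urchins: 78.1 < 104.5 → exclude; stop.
Optimal diet: mussels, abalone — 2 of 5 types.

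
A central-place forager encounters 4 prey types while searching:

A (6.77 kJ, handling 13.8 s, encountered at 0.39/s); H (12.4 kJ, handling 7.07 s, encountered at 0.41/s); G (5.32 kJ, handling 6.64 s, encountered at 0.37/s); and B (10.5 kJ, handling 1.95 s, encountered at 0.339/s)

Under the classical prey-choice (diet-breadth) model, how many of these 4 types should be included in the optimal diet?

Profitabilities (E/h, kJ/s): B 5.38, H 1.75, G 0.801, A 0.491. Add prey in this order while the next type's profitability exceeds the intake rate on those already taken.
Rate on top 1: 2.143. H: 1.75 < 2.143 → exclude; stop.
Optimal diet: B — 1 of 4 types.

1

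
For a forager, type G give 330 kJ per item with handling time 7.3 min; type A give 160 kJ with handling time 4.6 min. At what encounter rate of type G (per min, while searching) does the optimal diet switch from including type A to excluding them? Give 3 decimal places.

The zero-one rule: include type A iff E₂/h₂ > λE₁/(1+λh₁). Equality gives the switch point.
λE₁h₂ = E₂ + λE₂h₁ ⇒ λ = E₂/(E₁h₂ − E₂h₁) = 160/(1518 − 1168) = 0.4571 per min.

0.457 per min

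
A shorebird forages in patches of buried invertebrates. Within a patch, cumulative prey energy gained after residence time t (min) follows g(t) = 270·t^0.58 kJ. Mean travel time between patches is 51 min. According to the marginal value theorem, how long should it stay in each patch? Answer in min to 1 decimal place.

70.4 min

By the marginal value theorem, leave when the instantaneous gain rate g'(t) equals the habitat-wide average g(t)/(T + t).
g'(t) = 0.58·270·t^-0.42. Setting 0.58·270·t^-0.42 = 270·t^0.58/(51+t) gives 0.58(51+t) = t, so 0.42·t = 0.58×51.
t* = 0.58×51/0.42 = 70.43 min.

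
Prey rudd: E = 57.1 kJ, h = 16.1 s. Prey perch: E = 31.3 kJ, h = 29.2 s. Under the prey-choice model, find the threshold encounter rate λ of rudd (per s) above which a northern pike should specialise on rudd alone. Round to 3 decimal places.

At the threshold, the rate on rudd alone equals the profitability of perch: λ·57.1/(1 + λ·16.1) = 31.3/29.2 = 1.072.
Rearranging, λ(57.1 − 1.072×16.1) = 1.072, so λ = 1.072/39.84 = 0.0269 per s.

0.027 per s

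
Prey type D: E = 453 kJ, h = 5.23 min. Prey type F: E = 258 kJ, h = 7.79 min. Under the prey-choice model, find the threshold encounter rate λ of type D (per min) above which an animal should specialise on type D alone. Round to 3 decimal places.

0.118 per min

The zero-one rule: include type F iff E₂/h₂ > λE₁/(1+λh₁). Equality gives the switch point.
λE₁h₂ = E₂ + λE₂h₁ ⇒ λ = E₂/(E₁h₂ − E₂h₁) = 258/(3529 − 1349) = 0.1184 per min.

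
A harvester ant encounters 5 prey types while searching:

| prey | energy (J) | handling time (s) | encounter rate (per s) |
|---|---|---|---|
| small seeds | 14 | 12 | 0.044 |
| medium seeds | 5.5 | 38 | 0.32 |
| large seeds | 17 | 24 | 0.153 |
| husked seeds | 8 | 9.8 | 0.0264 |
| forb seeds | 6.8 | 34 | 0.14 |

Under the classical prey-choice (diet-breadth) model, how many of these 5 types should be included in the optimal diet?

E/h in descending order: small seeds 1.17, husked seeds 0.816, large seeds 0.708, forb seeds 0.2, medium seeds 0.145 J/s. The optimal diet is the largest prefix of this list for which every included type satisfies E_i/h_i > R on the types above it.
Rate on top 1: 0.4031. husked seeds: 0.816 > 0.4031 → include.
Rate on top 2: 0.463. large seeds: 0.708 > 0.463 → include.
Rate on top 3: 0.628. forb seeds: 0.2 < 0.628 → exclude; stop.
Optimal diet: small seeds, husked seeds, large seeds — 3 of 5 types.

3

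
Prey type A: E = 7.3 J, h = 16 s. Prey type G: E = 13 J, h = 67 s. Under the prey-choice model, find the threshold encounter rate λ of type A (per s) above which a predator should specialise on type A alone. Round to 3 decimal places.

Drop type G once their profitability E₂/h₂ falls below the rate achievable on type A alone: E₂/h₂ = λE₁/(1 + λh₁).
Solve for λ: λE₁h₂ = E₂(1 + λh₁) → λ(E₁h₂ − E₂h₁) = E₂ → λ = E₂/(E₁h₂ − E₂h₁).
λ = 13/(7.3×67 − 13×16) = 13/281.1 = 0.04625 per s.

0.046 per s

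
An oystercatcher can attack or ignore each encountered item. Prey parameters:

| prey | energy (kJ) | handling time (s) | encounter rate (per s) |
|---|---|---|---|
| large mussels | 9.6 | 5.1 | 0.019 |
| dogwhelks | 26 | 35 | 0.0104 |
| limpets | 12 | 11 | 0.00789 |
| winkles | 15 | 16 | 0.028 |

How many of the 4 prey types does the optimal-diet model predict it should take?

4

Rank by E/h (kJ/s): large mussels 1.88, limpets 1.09, winkles 0.938, dogwhelks 0.743. Include each in turn until the next type's E/h falls below the running intake rate.
Rate on top 1: 0.1663. limpets: 1.09 > 0.1663 → include.
Rate on top 2: 0.2341. winkles: 0.938 > 0.2341 → include.
Rate on top 3: 0.4272. dogwhelks: 0.743 > 0.4272 → include.
Optimal diet: large mussels, limpets, winkles, dogwhelks — 4 of 4 types.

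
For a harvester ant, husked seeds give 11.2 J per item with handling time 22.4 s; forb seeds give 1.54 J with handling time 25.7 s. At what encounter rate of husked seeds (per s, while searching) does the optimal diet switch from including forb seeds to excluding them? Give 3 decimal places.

0.006 per s

The zero-one rule: include forb seeds iff E₂/h₂ > λE₁/(1+λh₁). Equality gives the switch point.
λE₁h₂ = E₂ + λE₂h₁ ⇒ λ = E₂/(E₁h₂ − E₂h₁) = 1.54/(287.8 − 34.5) = 0.006079 per s.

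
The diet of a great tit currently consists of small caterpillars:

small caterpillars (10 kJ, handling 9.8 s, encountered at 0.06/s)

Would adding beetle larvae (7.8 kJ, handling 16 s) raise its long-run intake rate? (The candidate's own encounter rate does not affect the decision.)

Yes

Intake rate on the current diet: R = (0.06×10) / (1 + 0.06×9.8) = 0.6/1.588 = 0.3778 kJ/s.
Profitability of beetle larvae: 7.8/16 = 0.4875 kJ/s.
Since 0.4875 > R, including beetle larvae increases the long-run rate.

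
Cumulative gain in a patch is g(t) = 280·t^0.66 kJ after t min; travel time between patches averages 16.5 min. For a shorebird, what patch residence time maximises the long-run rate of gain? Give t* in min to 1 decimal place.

By the marginal value theorem, leave when the instantaneous gain rate g'(t) equals the habitat-wide average g(t)/(T + t).
g'(t) = 0.66·280·t^-0.34. Setting 0.66·280·t^-0.34 = 280·t^0.66/(16.5+t) gives 0.66(16.5+t) = t, so 0.34·t = 0.66×16.5.
t* = 0.66×16.5/0.34 = 32.03 min.

32.0 min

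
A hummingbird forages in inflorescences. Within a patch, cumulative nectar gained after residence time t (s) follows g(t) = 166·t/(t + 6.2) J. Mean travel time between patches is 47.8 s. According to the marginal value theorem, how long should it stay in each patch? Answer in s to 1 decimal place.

17.2 s

Optimal t* satisfies g'(t*) = g(t*)/(T + t*).
g'(t) = 166·6.2/(t + 6.2)². Setting 166·6.2/(t+6.2)² = 166t/[(t+6.2)(47.8+t)] gives 6.2(47.8+t) = t(t+6.2), so t² = 6.2×47.8 = 296.4.
t* = √296.4 = 17.22 s.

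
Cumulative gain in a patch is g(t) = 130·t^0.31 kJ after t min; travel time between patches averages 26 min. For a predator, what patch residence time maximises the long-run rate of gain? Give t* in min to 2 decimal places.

11.68 min

By the marginal value theorem, leave when the instantaneous gain rate g'(t) equals the habitat-wide average g(t)/(T + t).
g'(t) = 0.31·130·t^-0.69. Setting 0.31·130·t^-0.69 = 130·t^0.31/(26+t) gives 0.31(26+t) = t, so 0.69·t = 0.31×26.
t* = 0.31×26/0.69 = 11.68 min.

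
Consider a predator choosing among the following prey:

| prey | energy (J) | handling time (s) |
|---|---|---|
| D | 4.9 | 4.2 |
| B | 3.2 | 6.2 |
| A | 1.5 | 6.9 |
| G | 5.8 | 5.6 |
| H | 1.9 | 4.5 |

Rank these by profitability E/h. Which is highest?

D

In descending order of E/h:
D: 4.9/4.2 = 1.17 J/s
G: 5.8/5.6 = 1.04 J/s
B: 3.2/6.2 = 0.516 J/s
H: 1.9/4.5 = 0.422 J/s
A: 1.5/6.9 = 0.217 J/s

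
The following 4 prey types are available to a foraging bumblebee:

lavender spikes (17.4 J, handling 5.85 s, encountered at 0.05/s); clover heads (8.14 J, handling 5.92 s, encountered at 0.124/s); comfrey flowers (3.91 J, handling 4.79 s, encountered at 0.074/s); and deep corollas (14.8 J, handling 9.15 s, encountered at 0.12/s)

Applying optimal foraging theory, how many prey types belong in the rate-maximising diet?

Rank by E/h (J/s): lavender spikes 2.97, deep corollas 1.62, clover heads 1.38, comfrey flowers 0.816. Include each in turn until the next type's E/h falls below the running intake rate.
Rate on top 1: 0.6731. deep corollas: 1.62 > 0.6731 → include.
Rate on top 2: 1.107. clover heads: 1.38 > 1.107 → include.
Rate on top 3: 1.17. comfrey flowers: 0.816 < 1.17 → exclude; stop.
Optimal diet: lavender spikes, deep corollas, clover heads — 3 of 4 types.

3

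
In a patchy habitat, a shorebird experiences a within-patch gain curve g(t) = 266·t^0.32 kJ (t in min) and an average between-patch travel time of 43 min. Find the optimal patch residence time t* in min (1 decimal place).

20.2 min

Maximise g(t)/(T+t): set derivative to zero → g'(t)(T+t) = g(t).
g'(t) = 0.32·266·t^-0.68. Setting 0.32·266·t^-0.68 = 266·t^0.32/(43+t) gives 0.32(43+t) = t, so 0.68·t = 0.32×43.
t* = 0.32×43/0.68 = 20.24 min.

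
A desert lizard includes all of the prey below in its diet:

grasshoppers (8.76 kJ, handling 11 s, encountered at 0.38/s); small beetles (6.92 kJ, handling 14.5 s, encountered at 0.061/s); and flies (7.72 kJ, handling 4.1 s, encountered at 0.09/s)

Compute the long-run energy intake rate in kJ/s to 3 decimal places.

R = Σλ_iE_i / (1 + Σλ_ih_i)
Numerator: 0.38×8.76 + 0.061×6.92 + 0.09×7.72 = 4.446
Denominator: 1 + 0.38×11 + 0.061×14.5 + 0.09×4.1 = 6.433
R = 4.446/6.433 = 0.691 kJ/s

0.691 kJ/s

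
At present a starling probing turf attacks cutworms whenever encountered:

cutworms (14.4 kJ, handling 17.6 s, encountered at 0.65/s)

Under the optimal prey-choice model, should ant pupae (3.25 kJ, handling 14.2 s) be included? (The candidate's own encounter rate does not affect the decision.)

No

Intake rate on the current diet: R = (0.65×14.4) / (1 + 0.65×17.6) = 9.36/12.44 = 0.7524 kJ/s.
ant pupae: E/h = 3.25/14.2 = 0.2289 kJ/s.
Since 0.2289 < R, time spent handling ant pupae is better spent searching.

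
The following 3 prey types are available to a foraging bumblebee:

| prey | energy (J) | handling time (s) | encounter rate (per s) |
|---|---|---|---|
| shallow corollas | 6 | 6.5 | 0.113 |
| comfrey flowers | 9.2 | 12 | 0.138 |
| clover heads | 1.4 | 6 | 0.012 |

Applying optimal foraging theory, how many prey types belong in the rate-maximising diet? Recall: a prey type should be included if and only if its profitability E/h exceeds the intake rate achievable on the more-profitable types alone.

2

Profitabilities (E/h, J/s): shallow corollas 0.923, comfrey flowers 0.767, clover heads 0.233. Add prey in this order while the next type's profitability exceeds the intake rate on those already taken.
Rate on top 1: 0.3909. comfrey flowers: 0.767 > 0.3909 → include.
Rate on top 2: 0.5744. clover heads: 0.233 < 0.5744 → exclude; stop.
Optimal diet: shallow corollas, comfrey flowers — 2 of 3 types.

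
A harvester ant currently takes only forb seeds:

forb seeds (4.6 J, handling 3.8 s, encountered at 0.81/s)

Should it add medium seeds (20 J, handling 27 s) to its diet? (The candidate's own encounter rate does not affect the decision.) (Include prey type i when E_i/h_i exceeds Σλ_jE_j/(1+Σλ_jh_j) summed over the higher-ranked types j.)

No

Intake rate on the current diet: R = (0.81×4.6) / (1 + 0.81×3.8) = 3.726/4.078 = 0.9137 J/s.
medium seeds: E/h = 20/27 = 0.7407 J/s.
0.7407 < 0.9137, so adding medium seeds would lower the average — exclude it.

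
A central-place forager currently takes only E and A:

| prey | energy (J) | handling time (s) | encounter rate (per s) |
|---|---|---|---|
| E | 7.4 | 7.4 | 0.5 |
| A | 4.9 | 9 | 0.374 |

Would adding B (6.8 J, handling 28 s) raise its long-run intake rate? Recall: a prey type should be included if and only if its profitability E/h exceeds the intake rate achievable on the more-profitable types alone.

On E and A alone, R = ΣλE/(1+Σλh) = 5.533/8.066 = 0.6859 J/s.
B: E/h = 6.8/28 = 0.2429 J/s.
0.2429 < 0.6859, so adding B would lower the average — exclude it.

No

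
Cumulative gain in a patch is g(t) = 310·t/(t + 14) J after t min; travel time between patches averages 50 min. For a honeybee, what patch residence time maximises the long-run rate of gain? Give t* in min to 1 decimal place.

By the marginal value theorem, leave when the instantaneous gain rate g'(t) equals the habitat-wide average g(t)/(T + t).
g'(t) = 310·14/(t + 14)². Setting 310·14/(t+14)² = 310t/[(t+14)(50+t)] gives 14(50+t) = t(t+14), so t² = 14×50 = 700.
t* = √700 = 26.46 min.

26.5 min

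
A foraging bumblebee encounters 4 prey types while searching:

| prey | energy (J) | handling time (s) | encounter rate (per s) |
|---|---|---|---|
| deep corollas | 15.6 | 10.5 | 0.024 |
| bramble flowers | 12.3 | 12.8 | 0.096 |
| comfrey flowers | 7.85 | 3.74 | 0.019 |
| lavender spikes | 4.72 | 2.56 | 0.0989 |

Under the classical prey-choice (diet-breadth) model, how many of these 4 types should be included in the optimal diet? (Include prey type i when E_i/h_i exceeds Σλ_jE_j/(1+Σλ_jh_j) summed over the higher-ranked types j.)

4

Rank by E/h (J/s): comfrey flowers 2.1, lavender spikes 1.84, deep corollas 1.49, bramble flowers 0.961. Include each in turn until the next type's E/h falls below the running intake rate.
Rate on top 1: 0.1393. lavender spikes: 1.84 > 0.1393 → include.
Rate on top 2: 0.4651. deep corollas: 1.49 > 0.4651 → include.
Rate on top 3: 0.6283. bramble flowers: 0.961 > 0.6283 → include.
Optimal diet: comfrey flowers, lavender spikes, deep corollas, bramble flowers — 4 of 4 types.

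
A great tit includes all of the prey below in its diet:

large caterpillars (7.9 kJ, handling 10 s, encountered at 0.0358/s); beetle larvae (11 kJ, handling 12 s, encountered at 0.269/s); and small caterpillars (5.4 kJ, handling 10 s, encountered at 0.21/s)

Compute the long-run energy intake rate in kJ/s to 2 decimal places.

0.65 kJ/s

Energy encountered per unit search time: 0.0358×7.9 + 0.269×11 + 0.21×5.4 = 4.376 kJ/s.
Handling time per unit search time: 0.0358×10 + 0.269×12 + 0.21×10 = 5.686.
Rate = 4.376/(1 + 5.686) = 0.6545 kJ/s.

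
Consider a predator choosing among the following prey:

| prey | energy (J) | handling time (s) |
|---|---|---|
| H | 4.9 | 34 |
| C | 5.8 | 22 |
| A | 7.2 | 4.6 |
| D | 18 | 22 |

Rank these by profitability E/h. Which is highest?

In descending order of E/h:
A: 7.2/4.6 = 1.57 J/s
D: 18/22 = 0.818 J/s
C: 5.8/22 = 0.264 J/s
H: 4.9/34 = 0.144 J/s

A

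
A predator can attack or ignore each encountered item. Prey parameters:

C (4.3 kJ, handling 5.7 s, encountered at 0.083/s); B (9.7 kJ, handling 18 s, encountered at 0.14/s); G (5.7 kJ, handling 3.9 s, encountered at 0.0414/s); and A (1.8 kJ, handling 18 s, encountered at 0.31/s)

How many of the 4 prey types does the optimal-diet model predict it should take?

E/h in descending order: G 1.46, C 0.754, B 0.539, A 0.1 kJ/s. The optimal diet is the largest prefix of this list for which every included type satisfies E_i/h_i > R on the types above it.
Rate on top 1: 0.2032. C: 0.754 > 0.2032 → include.
Rate on top 2: 0.3627. B: 0.539 > 0.3627 → include.
Rate on top 3: 0.4696. A: 0.1 < 0.4696 → exclude; stop.
Optimal diet: G, C, B — 3 of 4 types.

3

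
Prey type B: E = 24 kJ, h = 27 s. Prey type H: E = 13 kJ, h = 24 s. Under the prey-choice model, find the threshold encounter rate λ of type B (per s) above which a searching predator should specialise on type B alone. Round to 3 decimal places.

At the threshold, the rate on type B alone equals the profitability of type H: λ·24/(1 + λ·27) = 13/24 = 0.5417.
Rearranging, λ(24 − 0.5417×27) = 0.5417, so λ = 0.5417/9.375 = 0.05778 per s.

0.058 per s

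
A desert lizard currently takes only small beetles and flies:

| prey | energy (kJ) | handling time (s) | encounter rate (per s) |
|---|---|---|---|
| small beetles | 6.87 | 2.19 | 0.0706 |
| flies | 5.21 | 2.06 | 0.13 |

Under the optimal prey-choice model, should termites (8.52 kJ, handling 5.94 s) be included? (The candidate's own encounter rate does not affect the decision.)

Yes

Intake rate on the current diet: R = (0.0706×6.87 + 0.13×5.21) / (1 + 0.0706×2.19 + 0.13×2.06) = 1.162/1.422 = 0.8171 kJ/s.
termites: E/h = 8.52/5.94 = 1.434 kJ/s.
1.434 > 0.8171, so adding termites raises the average — include it.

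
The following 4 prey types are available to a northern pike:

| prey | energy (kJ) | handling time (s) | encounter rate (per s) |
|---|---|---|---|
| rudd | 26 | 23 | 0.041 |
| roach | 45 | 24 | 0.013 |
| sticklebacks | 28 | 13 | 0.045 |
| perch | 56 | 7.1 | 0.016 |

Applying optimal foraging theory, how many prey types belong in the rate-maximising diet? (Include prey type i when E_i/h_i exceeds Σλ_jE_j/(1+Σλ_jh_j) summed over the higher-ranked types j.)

E/h in descending order: perch 7.89, sticklebacks 2.15, roach 1.88, rudd 1.13 kJ/s. The optimal diet is the largest prefix of this list for which every included type satisfies E_i/h_i > R on the types above it.
Rate on top 1: 0.8046. sticklebacks: 2.15 > 0.8046 → include.
Rate on top 2: 1.269. roach: 1.88 > 1.269 → include.
Rate on top 3: 1.363. rudd: 1.13 < 1.363 → exclude; stop.
Optimal diet: perch, sticklebacks, roach — 3 of 4 types.

3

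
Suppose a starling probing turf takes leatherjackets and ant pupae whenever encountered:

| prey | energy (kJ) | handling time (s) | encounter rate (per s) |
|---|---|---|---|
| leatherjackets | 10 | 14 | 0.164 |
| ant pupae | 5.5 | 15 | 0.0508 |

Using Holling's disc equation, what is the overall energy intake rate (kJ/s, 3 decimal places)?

Energy encountered per unit search time: 0.164×10 + 0.0508×5.5 = 1.919 kJ/s.
Handling time per unit search time: 0.164×14 + 0.0508×15 = 3.058.
Rate = 1.919/(1 + 3.058) = 0.473 kJ/s.

0.473 kJ/s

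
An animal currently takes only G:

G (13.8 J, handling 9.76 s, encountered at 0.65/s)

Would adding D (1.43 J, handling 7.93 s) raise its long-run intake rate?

On G alone, R = ΣλE/(1+Σλh) = 8.97/7.344 = 1.221 J/s.
Profitability of D: 1.43/7.93 = 0.1803 J/s.
Since 0.1803 < R, time spent handling D is better spent searching.

No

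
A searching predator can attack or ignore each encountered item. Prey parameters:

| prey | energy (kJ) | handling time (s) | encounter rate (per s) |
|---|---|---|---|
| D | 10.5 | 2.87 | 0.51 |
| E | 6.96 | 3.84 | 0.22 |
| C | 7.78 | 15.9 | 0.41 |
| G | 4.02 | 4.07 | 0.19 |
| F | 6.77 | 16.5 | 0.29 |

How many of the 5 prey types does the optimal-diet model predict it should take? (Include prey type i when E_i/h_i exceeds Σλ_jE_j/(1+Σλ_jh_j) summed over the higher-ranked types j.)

Profitabilities (E/h, kJ/s): D 3.66, E 1.81, G 0.988, C 0.489, F 0.41. Add prey in this order while the next type's profitability exceeds the intake rate on those already taken.
Rate on top 1: 2.174. E: 1.81 < 2.174 → exclude; stop.
Optimal diet: D — 1 of 5 types.

1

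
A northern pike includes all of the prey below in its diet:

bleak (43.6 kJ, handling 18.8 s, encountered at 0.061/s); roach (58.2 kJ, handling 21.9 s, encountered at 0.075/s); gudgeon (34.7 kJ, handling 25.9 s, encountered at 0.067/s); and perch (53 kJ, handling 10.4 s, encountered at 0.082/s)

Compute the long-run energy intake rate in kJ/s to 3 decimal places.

2.148 kJ/s

R = Σλ_iE_i / (1 + Σλ_ih_i)
Numerator: 0.061×43.6 + 0.075×58.2 + 0.067×34.7 + 0.082×53 = 13.7
Denominator: 1 + 0.061×18.8 + 0.075×21.9 + 0.067×25.9 + 0.082×10.4 = 6.377
R = 13.7/6.377 = 2.148 kJ/s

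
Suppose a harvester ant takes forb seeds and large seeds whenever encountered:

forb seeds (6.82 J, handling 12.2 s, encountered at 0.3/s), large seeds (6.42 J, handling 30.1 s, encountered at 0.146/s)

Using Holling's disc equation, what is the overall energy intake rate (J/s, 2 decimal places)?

0.33 J/s

R = (0.3×6.82 + 0.146×6.42) / (1 + 0.3×12.2 + 0.146×30.1) = 2.983/9.055 = 0.3295 J/s.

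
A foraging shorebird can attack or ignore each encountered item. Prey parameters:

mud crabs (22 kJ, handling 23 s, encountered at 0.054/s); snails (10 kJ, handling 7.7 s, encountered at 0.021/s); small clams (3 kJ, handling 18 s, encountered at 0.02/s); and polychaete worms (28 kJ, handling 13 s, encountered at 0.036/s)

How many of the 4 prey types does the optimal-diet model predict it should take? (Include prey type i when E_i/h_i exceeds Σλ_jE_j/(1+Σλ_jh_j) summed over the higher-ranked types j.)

Rank by E/h (kJ/s): polychaete worms 2.15, snails 1.3, mud crabs 0.957, small clams 0.167. Include each in turn until the next type's E/h falls below the running intake rate.
Rate on top 1: 0.6866. snails: 1.3 > 0.6866 → include.
Rate on top 2: 0.7474. mud crabs: 0.957 > 0.7474 → include.
Rate on top 3: 0.8378. small clams: 0.167 < 0.8378 → exclude; stop.
Optimal diet: polychaete worms, snails, mud crabs — 3 of 4 types.

3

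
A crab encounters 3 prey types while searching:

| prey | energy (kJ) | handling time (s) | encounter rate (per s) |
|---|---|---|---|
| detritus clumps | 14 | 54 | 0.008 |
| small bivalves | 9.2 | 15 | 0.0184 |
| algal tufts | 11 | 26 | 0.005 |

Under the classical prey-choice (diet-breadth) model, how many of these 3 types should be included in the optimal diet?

3

Profitabilities (E/h, kJ/s): small bivalves 0.613, algal tufts 0.423, detritus clumps 0.259. Add prey in this order while the next type's profitability exceeds the intake rate on those already taken.
Rate on top 1: 0.1327. algal tufts: 0.423 > 0.1327 → include.
Rate on top 2: 0.1595. detritus clumps: 0.259 > 0.1595 → include.
Optimal diet: small bivalves, algal tufts, detritus clumps — 3 of 3 types.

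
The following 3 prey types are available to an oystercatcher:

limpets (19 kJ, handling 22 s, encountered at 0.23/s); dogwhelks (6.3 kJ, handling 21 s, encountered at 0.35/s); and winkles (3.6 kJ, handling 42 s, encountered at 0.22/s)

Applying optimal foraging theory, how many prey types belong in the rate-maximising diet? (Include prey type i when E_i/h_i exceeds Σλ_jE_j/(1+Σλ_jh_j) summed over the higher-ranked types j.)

1

E/h in descending order: limpets 0.864, dogwhelks 0.3, winkles 0.0857 kJ/s. The optimal diet is the largest prefix of this list for which every included type satisfies E_i/h_i > R on the types above it.
Rate on top 1: 0.7211. dogwhelks: 0.3 < 0.7211 → exclude; stop.
Optimal diet: limpets — 1 of 3 types.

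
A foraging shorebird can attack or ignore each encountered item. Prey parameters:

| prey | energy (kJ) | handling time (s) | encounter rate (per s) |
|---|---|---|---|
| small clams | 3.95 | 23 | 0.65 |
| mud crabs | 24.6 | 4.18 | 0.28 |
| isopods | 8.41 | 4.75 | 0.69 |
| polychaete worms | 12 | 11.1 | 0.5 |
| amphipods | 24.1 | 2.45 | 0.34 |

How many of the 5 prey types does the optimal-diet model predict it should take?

2

Profitabilities (E/h, kJ/s): amphipods 9.84, mud crabs 5.89, isopods 1.77, polychaete worms 1.08, small clams 0.172. Add prey in this order while the next type's profitability exceeds the intake rate on those already taken.
Rate on top 1: 4.47. mud crabs: 5.89 > 4.47 → include.
Rate on top 2: 5.022. isopods: 1.77 < 5.022 → exclude; stop.
Optimal diet: amphipods, mud crabs — 2 of 5 types.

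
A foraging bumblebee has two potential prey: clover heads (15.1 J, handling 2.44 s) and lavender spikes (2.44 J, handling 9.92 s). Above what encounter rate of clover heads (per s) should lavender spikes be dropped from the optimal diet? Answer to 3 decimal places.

The zero-one rule: include lavender spikes iff E₂/h₂ > λE₁/(1+λh₁). Equality gives the switch point.
λE₁h₂ = E₂ + λE₂h₁ ⇒ λ = E₂/(E₁h₂ − E₂h₁) = 2.44/(149.8 − 5.954) = 0.01696 per s.

0.017 per s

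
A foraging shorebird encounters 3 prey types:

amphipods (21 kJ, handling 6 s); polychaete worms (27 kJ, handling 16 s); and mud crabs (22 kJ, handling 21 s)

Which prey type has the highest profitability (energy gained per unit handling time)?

Profitability E/h (kJ/s): amphipods = 21/6 = 3.5, polychaete worms = 27/16 = 1.69, mud crabs = 22/21 = 1.05.
Ranked: amphipods > polychaete worms > mud crabs.

amphipods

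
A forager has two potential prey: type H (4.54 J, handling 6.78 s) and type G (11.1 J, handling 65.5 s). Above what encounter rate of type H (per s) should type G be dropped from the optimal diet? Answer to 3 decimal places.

The zero-one rule: include type G iff E₂/h₂ > λE₁/(1+λh₁). Equality gives the switch point.
λE₁h₂ = E₂ + λE₂h₁ ⇒ λ = E₂/(E₁h₂ − E₂h₁) = 11.1/(297.4 − 75.26) = 0.04997 per s.

0.050 per s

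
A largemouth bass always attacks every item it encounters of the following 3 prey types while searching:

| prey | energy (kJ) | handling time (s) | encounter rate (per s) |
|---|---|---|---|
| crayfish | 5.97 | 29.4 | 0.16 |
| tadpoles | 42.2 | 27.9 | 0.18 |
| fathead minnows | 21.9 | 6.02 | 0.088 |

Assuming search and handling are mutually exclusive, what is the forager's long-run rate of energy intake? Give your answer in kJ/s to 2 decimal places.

R = (0.16×5.97 + 0.18×42.2 + 0.088×21.9) / (1 + 0.16×29.4 + 0.18×27.9 + 0.088×6.02) = 10.48/11.26 = 0.9309 kJ/s.

0.93 kJ/s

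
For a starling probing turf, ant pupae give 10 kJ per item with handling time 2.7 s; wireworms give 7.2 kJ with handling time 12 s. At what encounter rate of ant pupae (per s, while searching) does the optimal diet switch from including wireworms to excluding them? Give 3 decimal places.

0.072 per s

Drop wireworms once their profitability E₂/h₂ falls below the rate achievable on ant pupae alone: E₂/h₂ = λE₁/(1 + λh₁).
Solve for λ: λE₁h₂ = E₂(1 + λh₁) → λ(E₁h₂ − E₂h₁) = E₂ → λ = E₂/(E₁h₂ − E₂h₁).
λ = 7.2/(10×12 − 7.2×2.7) = 7.2/100.6 = 0.0716 per s.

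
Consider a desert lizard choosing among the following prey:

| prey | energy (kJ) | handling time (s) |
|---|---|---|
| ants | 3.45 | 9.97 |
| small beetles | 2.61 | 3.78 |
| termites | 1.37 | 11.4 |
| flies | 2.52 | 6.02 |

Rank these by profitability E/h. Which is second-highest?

In descending order of E/h:
small beetles: 2.61/3.78 = 0.69 kJ/s
flies: 2.52/6.02 = 0.419 kJ/s
ants: 3.45/9.97 = 0.346 kJ/s
termites: 1.37/11.4 = 0.12 kJ/s

flies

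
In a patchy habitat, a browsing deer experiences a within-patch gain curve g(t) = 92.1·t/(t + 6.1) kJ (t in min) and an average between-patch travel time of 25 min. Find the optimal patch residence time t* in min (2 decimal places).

Maximise g(t)/(T+t): set derivative to zero → g'(t)(T+t) = g(t).
g'(t) = 92.1·6.1/(t + 6.1)². Setting 92.1·6.1/(t+6.1)² = 92.1t/[(t+6.1)(25+t)] gives 6.1(25+t) = t(t+6.1), so t² = 6.1×25 = 152.5.
t* = √152.5 = 12.35 min.

12.35 min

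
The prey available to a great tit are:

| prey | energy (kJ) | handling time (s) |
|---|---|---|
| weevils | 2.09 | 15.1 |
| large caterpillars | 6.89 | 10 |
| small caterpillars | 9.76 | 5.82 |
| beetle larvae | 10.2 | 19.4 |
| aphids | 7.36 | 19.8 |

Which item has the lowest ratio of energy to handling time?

weevils

In descending order of E/h:
small caterpillars: 9.76/5.82 = 1.68 kJ/s
large caterpillars: 6.89/10 = 0.689 kJ/s
beetle larvae: 10.2/19.4 = 0.526 kJ/s
aphids: 7.36/19.8 = 0.372 kJ/s
weevils: 2.09/15.1 = 0.138 kJ/s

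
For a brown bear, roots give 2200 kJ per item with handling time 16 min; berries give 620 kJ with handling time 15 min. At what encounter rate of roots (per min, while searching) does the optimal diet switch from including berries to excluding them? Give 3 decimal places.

0.027 per min

At the threshold, the rate on roots alone equals the profitability of berries: λ·2200/(1 + λ·16) = 620/15 = 41.33.
Rearranging, λ(2200 − 41.33×16) = 41.33, so λ = 41.33/1539 = 0.02686 per min.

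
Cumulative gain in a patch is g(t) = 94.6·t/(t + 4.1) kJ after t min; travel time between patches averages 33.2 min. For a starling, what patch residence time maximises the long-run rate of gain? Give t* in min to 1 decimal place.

11.7 min

Optimal t* satisfies g'(t*) = g(t*)/(T + t*).
g'(t) = 94.6·4.1/(t + 4.1)². Setting 94.6·4.1/(t+4.1)² = 94.6t/[(t+4.1)(33.2+t)] gives 4.1(33.2+t) = t(t+4.1), so t² = 4.1×33.2 = 136.1.
t* = √136.1 = 11.67 min.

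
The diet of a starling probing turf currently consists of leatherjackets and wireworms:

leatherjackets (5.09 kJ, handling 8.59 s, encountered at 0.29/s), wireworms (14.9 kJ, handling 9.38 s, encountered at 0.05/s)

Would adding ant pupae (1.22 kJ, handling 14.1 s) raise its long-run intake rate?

No

Current rate: (0.29×5.09 + 0.05×14.9)/(1 + 0.29×8.59 + 0.05×9.38) = 0.5609 kJ/s.
ant pupae: E/h = 1.22/14.1 = 0.08652 kJ/s.
0.08652 < 0.5609, so adding ant pupae would lower the average — exclude it.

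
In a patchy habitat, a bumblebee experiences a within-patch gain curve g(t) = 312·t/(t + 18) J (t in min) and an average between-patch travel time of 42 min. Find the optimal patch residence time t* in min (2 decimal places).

Optimal t* satisfies g'(t*) = g(t*)/(T + t*).
g'(t) = 312·18/(t + 18)². Setting 312·18/(t+18)² = 312t/[(t+18)(42+t)] gives 18(42+t) = t(t+18), so t² = 18×42 = 756.
t* = √756 = 27.5 min.

27.50 min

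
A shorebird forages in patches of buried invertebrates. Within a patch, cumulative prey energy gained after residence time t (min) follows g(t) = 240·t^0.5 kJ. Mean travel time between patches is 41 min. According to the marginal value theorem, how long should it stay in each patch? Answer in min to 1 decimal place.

41.0 min

Optimal t* satisfies g'(t*) = g(t*)/(T + t*).
g'(t) = 0.5·240·t^-0.5. Setting 0.5·240·t^-0.5 = 240·t^0.5/(41+t) gives 0.5(41+t) = t, so 0.50·t = 0.5×41.
t* = 0.5×41/0.50 = 41 min.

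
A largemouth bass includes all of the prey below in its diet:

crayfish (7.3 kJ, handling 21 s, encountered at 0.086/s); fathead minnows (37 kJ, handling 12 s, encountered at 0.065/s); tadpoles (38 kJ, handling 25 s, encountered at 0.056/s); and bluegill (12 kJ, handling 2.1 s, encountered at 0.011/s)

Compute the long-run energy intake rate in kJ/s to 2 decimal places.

1.06 kJ/s

R = (0.086×7.3 + 0.065×37 + 0.056×38 + 0.011×12) / (1 + 0.086×21 + 0.065×12 + 0.056×25 + 0.011×2.1) = 5.293/5.009 = 1.057 kJ/s.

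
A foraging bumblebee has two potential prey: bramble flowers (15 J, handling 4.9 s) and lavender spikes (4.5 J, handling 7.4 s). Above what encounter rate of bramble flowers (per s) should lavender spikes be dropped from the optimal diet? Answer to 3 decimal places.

0.051 per s

Drop lavender spikes once their profitability E₂/h₂ falls below the rate achievable on bramble flowers alone: E₂/h₂ = λE₁/(1 + λh₁).
Solve for λ: λE₁h₂ = E₂(1 + λh₁) → λ(E₁h₂ − E₂h₁) = E₂ → λ = E₂/(E₁h₂ − E₂h₁).
λ = 4.5/(15×7.4 − 4.5×4.9) = 4.5/88.95 = 0.05059 per s.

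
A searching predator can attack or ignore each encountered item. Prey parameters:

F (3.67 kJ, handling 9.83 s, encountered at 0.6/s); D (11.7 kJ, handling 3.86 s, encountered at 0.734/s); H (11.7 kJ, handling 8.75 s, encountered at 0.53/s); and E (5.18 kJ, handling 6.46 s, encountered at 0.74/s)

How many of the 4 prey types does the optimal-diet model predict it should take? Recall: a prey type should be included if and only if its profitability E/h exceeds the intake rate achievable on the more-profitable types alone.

1

E/h in descending order: D 3.03, H 1.34, E 0.802, F 0.373 kJ/s. The optimal diet is the largest prefix of this list for which every included type satisfies E_i/h_i > R on the types above it.
Rate on top 1: 2.24. H: 1.34 < 2.24 → exclude; stop.
Optimal diet: D — 1 of 4 types.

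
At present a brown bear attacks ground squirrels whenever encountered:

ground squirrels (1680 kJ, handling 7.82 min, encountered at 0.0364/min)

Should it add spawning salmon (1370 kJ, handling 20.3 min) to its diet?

Intake rate on the current diet: R = (0.0364×1680) / (1 + 0.0364×7.82) = 61.15/1.285 = 47.6 kJ/min.
spawning salmon: E/h = 1370/20.3 = 67.49 kJ/min.
Since 67.49 > R, including spawning salmon increases the long-run rate.

Yes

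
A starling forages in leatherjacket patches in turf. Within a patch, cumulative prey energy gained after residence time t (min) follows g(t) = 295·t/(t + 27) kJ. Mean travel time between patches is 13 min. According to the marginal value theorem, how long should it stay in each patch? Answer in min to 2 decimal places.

Maximise g(t)/(T+t): set derivative to zero → g'(t)(T+t) = g(t).
g'(t) = 295·27/(t + 27)². Setting 295·27/(t+27)² = 295t/[(t+27)(13+t)] gives 27(13+t) = t(t+27), so t² = 27×13 = 351.
t* = √351 = 18.73 min.

18.73 min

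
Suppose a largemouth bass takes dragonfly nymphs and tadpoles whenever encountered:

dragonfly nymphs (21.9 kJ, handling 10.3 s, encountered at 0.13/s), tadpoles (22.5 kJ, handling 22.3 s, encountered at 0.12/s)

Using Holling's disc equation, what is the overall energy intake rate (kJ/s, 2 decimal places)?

1.11 kJ/s

Energy encountered per unit search time: 0.13×21.9 + 0.12×22.5 = 5.547 kJ/s.
Handling time per unit search time: 0.13×10.3 + 0.12×22.3 = 4.015.
Rate = 5.547/(1 + 4.015) = 1.106 kJ/s.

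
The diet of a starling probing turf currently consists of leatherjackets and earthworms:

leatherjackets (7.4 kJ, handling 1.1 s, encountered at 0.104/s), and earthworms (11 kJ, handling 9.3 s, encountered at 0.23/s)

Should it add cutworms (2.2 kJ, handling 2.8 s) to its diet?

No

Intake rate on the current diet: R = (0.104×7.4 + 0.23×11) / (1 + 0.104×1.1 + 0.23×9.3) = 3.3/3.253 = 1.014 kJ/s.
cutworms: E/h = 2.2/2.8 = 0.7857 kJ/s.
Since 0.7857 < R, time spent handling cutworms is better spent searching.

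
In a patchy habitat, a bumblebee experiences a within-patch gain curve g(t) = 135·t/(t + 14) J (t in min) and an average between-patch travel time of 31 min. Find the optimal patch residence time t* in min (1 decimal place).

20.8 min

Optimal t* satisfies g'(t*) = g(t*)/(T + t*).
g'(t) = 135·14/(t + 14)². Setting 135·14/(t+14)² = 135t/[(t+14)(31+t)] gives 14(31+t) = t(t+14), so t² = 14×31 = 434.
t* = √434 = 20.83 min.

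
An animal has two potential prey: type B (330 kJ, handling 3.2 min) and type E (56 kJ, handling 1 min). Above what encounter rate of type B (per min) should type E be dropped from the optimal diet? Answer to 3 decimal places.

Drop type E once their profitability E₂/h₂ falls below the rate achievable on type B alone: E₂/h₂ = λE₁/(1 + λh₁).
Solve for λ: λE₁h₂ = E₂(1 + λh₁) → λ(E₁h₂ − E₂h₁) = E₂ → λ = E₂/(E₁h₂ − E₂h₁).
λ = 56/(330×1 − 56×3.2) = 56/150.8 = 0.3714 per min.

0.371 per min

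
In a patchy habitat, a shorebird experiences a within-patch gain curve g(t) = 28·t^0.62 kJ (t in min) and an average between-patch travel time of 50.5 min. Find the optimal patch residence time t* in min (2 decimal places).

82.39 min

Maximise g(t)/(T+t): set derivative to zero → g'(t)(T+t) = g(t).
g'(t) = 0.62·28·t^-0.38. Setting 0.62·28·t^-0.38 = 28·t^0.62/(50.5+t) gives 0.62(50.5+t) = t, so 0.38·t = 0.62×50.5.
t* = 0.62×50.5/0.38 = 82.39 min.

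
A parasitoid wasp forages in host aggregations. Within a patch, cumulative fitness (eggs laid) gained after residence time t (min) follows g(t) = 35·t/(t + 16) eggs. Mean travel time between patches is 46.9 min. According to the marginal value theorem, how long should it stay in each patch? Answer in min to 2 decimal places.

Maximise g(t)/(T+t): set derivative to zero → g'(t)(T+t) = g(t).
g'(t) = 35·16/(t + 16)². Setting 35·16/(t+16)² = 35t/[(t+16)(46.9+t)] gives 16(46.9+t) = t(t+16), so t² = 16×46.9 = 750.4.
t* = √750.4 = 27.39 min.

27.39 min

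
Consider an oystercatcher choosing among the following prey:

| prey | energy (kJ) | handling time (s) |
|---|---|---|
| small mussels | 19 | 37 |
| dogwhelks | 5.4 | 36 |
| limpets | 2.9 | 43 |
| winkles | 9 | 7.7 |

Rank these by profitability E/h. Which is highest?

winkles

Profitability E/h (kJ/s): small mussels = 19/37 = 0.514, dogwhelks = 5.4/36 = 0.15, limpets = 2.9/43 = 0.0674, winkles = 9/7.7 = 1.17.
Ranked: winkles > small mussels > dogwhelks > limpets.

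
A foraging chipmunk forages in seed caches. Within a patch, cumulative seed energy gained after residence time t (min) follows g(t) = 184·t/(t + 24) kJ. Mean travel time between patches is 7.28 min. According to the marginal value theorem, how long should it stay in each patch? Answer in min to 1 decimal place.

Optimal t* satisfies g'(t*) = g(t*)/(T + t*).
g'(t) = 184·24/(t + 24)². Setting 184·24/(t+24)² = 184t/[(t+24)(7.28+t)] gives 24(7.28+t) = t(t+24), so t² = 24×7.28 = 174.7.
t* = √174.7 = 13.22 min.

13.2 min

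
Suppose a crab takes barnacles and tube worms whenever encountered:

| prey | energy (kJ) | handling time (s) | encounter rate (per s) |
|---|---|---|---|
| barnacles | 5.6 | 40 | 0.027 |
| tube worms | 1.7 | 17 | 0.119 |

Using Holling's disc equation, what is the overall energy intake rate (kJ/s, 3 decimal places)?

Energy encountered per unit search time: 0.027×5.6 + 0.119×1.7 = 0.3535 kJ/s.
Handling time per unit search time: 0.027×40 + 0.119×17 = 3.103.
Rate = 0.3535/(1 + 3.103) = 0.08616 kJ/s.

0.086 kJ/s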